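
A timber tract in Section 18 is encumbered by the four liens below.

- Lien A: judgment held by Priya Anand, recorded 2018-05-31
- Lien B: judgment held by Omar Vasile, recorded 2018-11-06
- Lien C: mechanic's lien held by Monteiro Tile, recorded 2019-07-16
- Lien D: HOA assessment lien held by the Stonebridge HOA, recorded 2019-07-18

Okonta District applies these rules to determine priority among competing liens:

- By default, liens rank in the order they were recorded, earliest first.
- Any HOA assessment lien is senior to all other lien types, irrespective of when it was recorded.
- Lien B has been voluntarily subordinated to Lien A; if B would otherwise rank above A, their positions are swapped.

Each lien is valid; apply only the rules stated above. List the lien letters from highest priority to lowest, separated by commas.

D, A, B, C

As an HOA assessment lien, D is senior to every other lien.
The other liens, earliest effective date first: A (2018-05-31), B (2018-11-06), C (2019-07-16).
Since B is not senior to A, the subordination leaves the order unchanged.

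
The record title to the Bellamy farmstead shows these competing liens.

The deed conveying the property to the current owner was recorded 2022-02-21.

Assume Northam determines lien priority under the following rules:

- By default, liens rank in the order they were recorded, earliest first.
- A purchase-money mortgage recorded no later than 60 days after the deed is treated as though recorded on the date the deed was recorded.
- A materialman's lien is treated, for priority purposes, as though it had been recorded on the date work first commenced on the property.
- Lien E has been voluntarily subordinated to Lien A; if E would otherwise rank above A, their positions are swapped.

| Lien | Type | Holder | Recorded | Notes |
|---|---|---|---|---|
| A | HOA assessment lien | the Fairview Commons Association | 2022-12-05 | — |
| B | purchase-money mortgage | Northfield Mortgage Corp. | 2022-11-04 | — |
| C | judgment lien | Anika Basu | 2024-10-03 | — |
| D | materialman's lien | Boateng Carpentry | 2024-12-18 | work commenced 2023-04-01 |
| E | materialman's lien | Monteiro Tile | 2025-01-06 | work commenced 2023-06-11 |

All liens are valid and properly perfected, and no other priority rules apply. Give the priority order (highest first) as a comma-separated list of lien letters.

B, A, D, E, C

First, effective dates: B was recorded 256 days after the deed — beyond 60 days — so no relation-back applies; D's effective date is 2023-04-01, when work began; E relates back to 2023-06-11 (work commenced).
By effective date: B (2022-11-04), A (2022-12-05), D (2023-04-01), E (2023-06-11), C (2024-10-03).
E is already junior to A, so the subordination agreement changes nothing.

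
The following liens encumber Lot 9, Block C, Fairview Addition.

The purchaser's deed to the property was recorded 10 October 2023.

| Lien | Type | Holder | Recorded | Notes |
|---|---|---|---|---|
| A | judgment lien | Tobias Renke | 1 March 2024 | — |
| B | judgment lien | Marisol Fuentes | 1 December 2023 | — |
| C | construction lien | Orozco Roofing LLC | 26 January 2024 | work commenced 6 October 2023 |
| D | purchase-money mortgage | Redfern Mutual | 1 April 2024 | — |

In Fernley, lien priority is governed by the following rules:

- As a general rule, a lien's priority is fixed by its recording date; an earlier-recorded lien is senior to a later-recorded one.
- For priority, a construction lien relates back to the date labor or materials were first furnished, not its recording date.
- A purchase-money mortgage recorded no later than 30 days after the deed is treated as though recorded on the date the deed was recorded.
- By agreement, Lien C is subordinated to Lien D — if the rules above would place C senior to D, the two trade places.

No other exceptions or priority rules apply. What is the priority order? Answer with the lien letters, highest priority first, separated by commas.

Adjusting effective dates: C relates back to 6 October 2023 (work commenced); D missed the 30-day window (174 days after the deed), so its recording date stands.
By effective date: C (6 October 2023), B (1 December 2023), A (1 March 2024), D (1 April 2024).
Because C would otherwise rank above D, the subordination swaps them.

D, B, A, C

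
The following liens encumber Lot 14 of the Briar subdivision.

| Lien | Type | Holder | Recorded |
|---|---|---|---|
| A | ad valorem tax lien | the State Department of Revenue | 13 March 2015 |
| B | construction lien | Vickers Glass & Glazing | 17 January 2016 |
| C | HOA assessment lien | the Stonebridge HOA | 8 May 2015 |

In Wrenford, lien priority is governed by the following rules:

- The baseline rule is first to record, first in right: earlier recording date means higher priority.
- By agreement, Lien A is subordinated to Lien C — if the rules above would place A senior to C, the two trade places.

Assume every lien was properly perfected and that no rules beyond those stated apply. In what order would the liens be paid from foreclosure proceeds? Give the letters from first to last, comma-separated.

C, A, B

Ordering by effective date: A (13 March 2015), C (8 May 2015), B (17 January 2016).
Because A would otherwise rank above C, the subordination swaps them.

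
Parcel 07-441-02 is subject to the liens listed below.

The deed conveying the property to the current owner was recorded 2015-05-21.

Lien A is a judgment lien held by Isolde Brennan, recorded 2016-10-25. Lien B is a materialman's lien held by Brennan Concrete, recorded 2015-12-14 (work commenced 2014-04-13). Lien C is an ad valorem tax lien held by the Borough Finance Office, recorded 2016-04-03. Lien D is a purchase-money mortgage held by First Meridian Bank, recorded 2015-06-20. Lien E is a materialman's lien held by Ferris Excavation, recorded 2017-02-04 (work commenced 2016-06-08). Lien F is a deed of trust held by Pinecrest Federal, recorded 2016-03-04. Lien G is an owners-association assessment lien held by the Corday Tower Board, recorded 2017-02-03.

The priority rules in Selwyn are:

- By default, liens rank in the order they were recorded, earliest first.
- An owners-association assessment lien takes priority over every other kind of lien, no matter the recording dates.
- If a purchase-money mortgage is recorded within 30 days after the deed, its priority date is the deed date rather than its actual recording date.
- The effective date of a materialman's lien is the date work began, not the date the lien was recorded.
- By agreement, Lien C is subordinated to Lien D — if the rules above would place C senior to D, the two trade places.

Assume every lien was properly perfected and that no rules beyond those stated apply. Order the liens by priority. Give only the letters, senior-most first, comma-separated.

G, B, D, F, C, E, A

First, effective dates: B's effective date is 2014-04-13, when work began; D's effective date is the deed date, 2015-05-21; E is treated as recorded 2016-06-08, the work-commencement date.
G is an owners-association assessment lien, so it outranks all other liens regardless of date.
The other liens, earliest effective date first: B (2014-04-13), D (2015-05-21), F (2016-03-04), C (2016-04-03), E (2016-06-08), A (2016-10-25).
Since C is not senior to D, the subordination leaves the order unchanged.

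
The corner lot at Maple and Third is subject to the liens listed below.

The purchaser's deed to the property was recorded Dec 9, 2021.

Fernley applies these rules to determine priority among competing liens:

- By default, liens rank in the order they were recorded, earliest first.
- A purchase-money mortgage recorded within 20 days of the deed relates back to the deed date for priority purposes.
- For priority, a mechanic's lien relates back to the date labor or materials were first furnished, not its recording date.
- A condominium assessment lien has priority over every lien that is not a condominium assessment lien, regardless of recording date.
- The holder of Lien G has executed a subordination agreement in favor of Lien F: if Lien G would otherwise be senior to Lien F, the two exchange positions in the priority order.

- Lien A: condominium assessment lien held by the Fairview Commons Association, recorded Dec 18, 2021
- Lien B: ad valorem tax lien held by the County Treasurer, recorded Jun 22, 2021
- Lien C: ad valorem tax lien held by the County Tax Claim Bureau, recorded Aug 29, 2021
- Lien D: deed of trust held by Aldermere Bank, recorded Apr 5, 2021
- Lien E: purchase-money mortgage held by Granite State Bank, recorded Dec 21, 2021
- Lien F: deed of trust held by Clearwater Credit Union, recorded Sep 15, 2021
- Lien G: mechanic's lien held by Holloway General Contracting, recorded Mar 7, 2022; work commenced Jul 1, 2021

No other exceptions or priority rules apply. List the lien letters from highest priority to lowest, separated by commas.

Effective dates after the stated exceptions: E was recorded within the 20-day window, so its effective date is the deed date Dec 9, 2021; G relates back to Jul 1, 2021 (work commenced).
A is a condominium assessment lien, so it outranks all other liens regardless of date.
Among the remaining liens, by effective date: D (Apr 5, 2021), B (Jun 22, 2021), G (Jul 1, 2021), C (Aug 29, 2021), F (Sep 15, 2021), E (Dec 9, 2021).
The subordination applies — G was senior to F — so G and F swap.

A, D, B, F, C, G, E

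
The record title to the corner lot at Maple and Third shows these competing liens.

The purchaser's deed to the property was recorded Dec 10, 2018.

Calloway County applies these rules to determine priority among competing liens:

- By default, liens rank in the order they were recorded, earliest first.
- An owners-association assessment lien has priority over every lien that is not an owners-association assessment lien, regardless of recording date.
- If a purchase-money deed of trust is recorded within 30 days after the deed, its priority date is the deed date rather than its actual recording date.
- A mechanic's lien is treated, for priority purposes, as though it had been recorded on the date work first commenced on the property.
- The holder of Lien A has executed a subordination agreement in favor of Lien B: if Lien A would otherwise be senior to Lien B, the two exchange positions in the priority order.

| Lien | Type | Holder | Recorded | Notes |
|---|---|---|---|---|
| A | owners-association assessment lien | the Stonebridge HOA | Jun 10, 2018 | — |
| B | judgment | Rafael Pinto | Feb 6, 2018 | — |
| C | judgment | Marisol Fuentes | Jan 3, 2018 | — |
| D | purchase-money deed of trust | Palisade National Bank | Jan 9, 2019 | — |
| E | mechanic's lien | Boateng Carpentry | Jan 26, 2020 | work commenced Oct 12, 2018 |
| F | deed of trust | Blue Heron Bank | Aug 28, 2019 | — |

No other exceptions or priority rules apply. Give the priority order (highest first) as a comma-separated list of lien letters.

Effective dates: D's effective date is the deed date, Dec 10, 2018; E's effective date is Oct 12, 2018, when work began.
A is an owners-association assessment lien, so it outranks all other liens regardless of date.
Remaining liens by effective date: C (Jan 3, 2018), B (Feb 6, 2018), E (Oct 12, 2018), D (Dec 10, 2018), F (Aug 28, 2019).
A would otherwise be senior to B, so under the subordination agreement A and B exchange positions.

B, C, A, E, D, F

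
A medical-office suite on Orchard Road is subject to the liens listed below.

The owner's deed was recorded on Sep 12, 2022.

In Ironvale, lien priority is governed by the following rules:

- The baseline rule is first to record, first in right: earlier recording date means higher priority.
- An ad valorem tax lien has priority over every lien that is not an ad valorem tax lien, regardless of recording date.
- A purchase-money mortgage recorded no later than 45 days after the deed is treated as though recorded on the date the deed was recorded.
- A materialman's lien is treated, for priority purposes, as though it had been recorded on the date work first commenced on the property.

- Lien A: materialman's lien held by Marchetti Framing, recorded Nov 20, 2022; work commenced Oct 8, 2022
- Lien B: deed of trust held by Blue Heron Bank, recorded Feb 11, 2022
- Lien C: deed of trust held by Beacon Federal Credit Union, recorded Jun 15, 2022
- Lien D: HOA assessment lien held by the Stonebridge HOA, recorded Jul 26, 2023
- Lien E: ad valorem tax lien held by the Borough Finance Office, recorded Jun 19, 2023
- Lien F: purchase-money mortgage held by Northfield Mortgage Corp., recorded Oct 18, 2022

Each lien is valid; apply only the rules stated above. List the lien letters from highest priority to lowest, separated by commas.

Effective dates after the stated exceptions: A is treated as recorded Oct 8, 2022, the work-commencement date; F was recorded within the 45-day window, so its effective date is the deed date Sep 12, 2022.
As an ad valorem tax lien, E is senior to every other lien.
The other liens, earliest effective date first: B (Feb 11, 2022), C (Jun 15, 2022), F (Sep 12, 2022), A (Oct 8, 2022), D (Jul 26, 2023).

E, B, C, F, A, D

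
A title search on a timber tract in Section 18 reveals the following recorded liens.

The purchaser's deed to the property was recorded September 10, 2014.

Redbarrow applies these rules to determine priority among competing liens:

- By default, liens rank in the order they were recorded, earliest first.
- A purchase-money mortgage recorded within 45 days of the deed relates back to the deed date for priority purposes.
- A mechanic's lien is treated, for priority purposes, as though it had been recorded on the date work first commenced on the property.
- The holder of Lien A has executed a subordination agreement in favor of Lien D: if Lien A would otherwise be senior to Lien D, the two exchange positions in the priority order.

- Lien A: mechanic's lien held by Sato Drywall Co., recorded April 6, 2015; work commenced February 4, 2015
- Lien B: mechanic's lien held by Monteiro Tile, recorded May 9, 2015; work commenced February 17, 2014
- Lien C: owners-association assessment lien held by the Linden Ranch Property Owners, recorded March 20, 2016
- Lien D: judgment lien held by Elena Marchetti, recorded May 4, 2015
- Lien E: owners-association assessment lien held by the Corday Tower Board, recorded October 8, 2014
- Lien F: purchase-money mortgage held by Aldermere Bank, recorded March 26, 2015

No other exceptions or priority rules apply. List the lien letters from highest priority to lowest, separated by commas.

Adjusting effective dates: A is treated as recorded February 4, 2015, the work-commencement date; B relates back to February 17, 2014 (work commenced); F was recorded 197 days after the deed, outside the 45-day window, so it keeps its recording date.
By effective date, earliest first: B (February 17, 2014), E (October 8, 2014), A (February 4, 2015), F (March 26, 2015), D (May 4, 2015), C (March 20, 2016).
A would otherwise be senior to D, so under the subordination agreement A and D exchange positions.

B, E, D, F, A, C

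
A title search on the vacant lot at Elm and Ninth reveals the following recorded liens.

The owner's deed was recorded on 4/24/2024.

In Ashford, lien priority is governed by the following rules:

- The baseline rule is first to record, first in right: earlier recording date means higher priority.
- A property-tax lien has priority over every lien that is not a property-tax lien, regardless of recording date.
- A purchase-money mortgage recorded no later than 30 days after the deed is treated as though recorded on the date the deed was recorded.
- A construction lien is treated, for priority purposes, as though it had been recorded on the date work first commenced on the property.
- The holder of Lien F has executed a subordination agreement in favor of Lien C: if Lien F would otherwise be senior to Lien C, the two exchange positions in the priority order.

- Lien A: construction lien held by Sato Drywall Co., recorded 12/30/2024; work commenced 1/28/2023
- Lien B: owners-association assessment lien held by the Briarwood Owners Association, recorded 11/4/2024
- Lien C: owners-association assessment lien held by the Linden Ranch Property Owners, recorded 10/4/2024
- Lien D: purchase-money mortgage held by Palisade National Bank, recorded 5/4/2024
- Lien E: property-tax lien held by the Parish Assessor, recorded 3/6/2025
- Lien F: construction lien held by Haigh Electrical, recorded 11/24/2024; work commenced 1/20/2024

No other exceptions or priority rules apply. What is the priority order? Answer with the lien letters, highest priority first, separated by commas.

Effective dates: A is treated as recorded 1/28/2023, the work-commencement date; D relates back to the deed date 4/24/2024; F's effective date is 1/20/2024, when work began.
As a property-tax lien, E is senior to every other lien.
Among the remaining liens, by effective date: A (1/28/2023), F (1/20/2024), D (4/24/2024), C (10/4/2024), B (11/4/2024).
F would otherwise be senior to C, so under the subordination agreement F and C exchange positions.

E, A, C, D, F, B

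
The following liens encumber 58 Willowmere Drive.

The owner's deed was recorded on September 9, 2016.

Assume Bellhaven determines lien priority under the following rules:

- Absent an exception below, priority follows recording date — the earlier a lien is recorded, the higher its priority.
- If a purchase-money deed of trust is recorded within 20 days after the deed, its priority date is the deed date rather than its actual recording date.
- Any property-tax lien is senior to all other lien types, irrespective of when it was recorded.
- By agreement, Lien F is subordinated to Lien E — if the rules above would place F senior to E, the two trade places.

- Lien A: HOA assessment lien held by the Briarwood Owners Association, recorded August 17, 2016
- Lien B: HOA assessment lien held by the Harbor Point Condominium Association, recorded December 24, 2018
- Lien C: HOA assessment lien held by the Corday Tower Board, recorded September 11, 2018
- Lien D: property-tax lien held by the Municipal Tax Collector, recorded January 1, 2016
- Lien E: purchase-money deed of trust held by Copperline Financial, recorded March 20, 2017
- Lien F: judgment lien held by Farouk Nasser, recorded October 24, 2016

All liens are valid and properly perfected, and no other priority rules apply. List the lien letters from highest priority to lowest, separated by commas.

D, A, E, F, C, B

Adjusting effective dates: E was recorded 192 days after the deed, outside the 20-day window, so it keeps its recording date.
D is a property-tax lien and takes priority over every other lien.
The other liens, earliest effective date first: A (August 17, 2016), F (October 24, 2016), E (March 20, 2017), C (September 11, 2018), B (December 24, 2018).
F is senior to E before the subordination, so the two trade places.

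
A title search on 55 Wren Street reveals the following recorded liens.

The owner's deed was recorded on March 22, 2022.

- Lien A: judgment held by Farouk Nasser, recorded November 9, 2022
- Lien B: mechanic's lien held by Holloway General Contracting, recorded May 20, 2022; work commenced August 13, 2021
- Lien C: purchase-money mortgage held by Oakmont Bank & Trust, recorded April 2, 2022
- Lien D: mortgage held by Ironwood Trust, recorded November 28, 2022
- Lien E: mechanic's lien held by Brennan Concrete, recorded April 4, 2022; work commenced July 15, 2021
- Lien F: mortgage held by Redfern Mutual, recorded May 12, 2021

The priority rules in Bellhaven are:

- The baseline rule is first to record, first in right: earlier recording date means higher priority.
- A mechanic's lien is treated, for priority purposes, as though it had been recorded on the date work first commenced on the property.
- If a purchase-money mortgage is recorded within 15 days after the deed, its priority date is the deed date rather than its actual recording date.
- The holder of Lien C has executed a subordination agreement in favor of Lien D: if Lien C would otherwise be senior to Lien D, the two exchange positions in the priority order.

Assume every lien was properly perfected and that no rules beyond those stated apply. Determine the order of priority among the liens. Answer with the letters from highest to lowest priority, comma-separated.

Effective dates after the stated exceptions: B is treated as recorded August 13, 2021, the work-commencement date; C relates back to the deed date March 22, 2022; E is treated as recorded July 15, 2021, the work-commencement date.
Ordering by effective date: F (May 12, 2021), E (July 15, 2021), B (August 13, 2021), C (March 22, 2022), A (November 9, 2022), D (November 28, 2022).
The subordination applies — C was senior to D — so C and D swap.

F, E, B, D, A, C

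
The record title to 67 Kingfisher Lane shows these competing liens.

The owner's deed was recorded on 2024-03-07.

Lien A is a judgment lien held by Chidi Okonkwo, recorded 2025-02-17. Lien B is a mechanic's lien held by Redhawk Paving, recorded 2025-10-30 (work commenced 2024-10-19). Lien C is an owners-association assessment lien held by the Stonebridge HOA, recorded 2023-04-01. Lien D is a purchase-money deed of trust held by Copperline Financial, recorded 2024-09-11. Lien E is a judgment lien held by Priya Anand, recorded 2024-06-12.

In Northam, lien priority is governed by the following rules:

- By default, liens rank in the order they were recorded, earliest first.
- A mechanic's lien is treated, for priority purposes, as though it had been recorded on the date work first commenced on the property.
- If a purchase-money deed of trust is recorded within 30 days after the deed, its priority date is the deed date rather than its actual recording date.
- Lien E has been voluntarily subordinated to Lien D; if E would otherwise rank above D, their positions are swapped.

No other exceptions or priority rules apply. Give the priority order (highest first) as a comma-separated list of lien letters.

C, D, E, B, A

Effective dates after the stated exceptions: B relates back to 2024-10-19 (work commenced); D missed the 30-day window (188 days after the deed), so its recording date stands.
Ordering by effective date: C (2023-04-01), E (2024-06-12), D (2024-09-11), B (2024-10-19), A (2025-02-17).
Because E would otherwise rank above D, the subordination swaps them.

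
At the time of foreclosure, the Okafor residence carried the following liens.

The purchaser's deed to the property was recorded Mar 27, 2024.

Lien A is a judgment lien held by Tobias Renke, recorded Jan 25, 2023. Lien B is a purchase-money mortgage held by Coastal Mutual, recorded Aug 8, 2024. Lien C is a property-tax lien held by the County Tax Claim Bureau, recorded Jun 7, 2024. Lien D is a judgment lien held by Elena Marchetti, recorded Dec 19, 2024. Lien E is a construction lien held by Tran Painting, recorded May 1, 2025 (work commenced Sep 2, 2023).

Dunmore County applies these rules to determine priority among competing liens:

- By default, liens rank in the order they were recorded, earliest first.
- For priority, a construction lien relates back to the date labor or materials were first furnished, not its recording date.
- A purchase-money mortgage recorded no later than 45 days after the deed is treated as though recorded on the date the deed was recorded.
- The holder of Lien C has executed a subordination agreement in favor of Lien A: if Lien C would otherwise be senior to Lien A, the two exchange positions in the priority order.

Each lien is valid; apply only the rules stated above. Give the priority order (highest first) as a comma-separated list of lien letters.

A, E, C, B, D

Adjusting effective dates: B missed the 45-day window (134 days after the deed), so its recording date stands; E is treated as recorded Sep 2, 2023, the work-commencement date.
Ordering by effective date: A (Jan 25, 2023), E (Sep 2, 2023), C (Jun 7, 2024), B (Aug 8, 2024), D (Dec 19, 2024).
C is already junior to A, so the subordination agreement changes nothing.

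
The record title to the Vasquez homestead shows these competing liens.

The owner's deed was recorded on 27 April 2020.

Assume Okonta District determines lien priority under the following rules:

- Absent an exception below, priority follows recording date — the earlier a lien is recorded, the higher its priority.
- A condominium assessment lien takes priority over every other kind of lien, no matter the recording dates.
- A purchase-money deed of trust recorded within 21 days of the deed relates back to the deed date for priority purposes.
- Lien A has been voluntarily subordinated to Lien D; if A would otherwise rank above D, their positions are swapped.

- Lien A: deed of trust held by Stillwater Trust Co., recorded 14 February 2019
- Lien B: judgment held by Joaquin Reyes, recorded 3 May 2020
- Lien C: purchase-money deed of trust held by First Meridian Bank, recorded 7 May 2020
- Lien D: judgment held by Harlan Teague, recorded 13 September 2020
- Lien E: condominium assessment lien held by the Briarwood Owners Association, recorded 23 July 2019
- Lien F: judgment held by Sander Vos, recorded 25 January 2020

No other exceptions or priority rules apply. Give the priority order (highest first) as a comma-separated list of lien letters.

Effective dates: C's effective date is the deed date, 27 April 2020.
As a condominium assessment lien, E is senior to every other lien.
Ordering the rest by effective date: A (14 February 2019), F (25 January 2020), C (27 April 2020), B (3 May 2020), D (13 September 2020).
Because A would otherwise rank above D, the subordination swaps them.

E, D, F, C, B, A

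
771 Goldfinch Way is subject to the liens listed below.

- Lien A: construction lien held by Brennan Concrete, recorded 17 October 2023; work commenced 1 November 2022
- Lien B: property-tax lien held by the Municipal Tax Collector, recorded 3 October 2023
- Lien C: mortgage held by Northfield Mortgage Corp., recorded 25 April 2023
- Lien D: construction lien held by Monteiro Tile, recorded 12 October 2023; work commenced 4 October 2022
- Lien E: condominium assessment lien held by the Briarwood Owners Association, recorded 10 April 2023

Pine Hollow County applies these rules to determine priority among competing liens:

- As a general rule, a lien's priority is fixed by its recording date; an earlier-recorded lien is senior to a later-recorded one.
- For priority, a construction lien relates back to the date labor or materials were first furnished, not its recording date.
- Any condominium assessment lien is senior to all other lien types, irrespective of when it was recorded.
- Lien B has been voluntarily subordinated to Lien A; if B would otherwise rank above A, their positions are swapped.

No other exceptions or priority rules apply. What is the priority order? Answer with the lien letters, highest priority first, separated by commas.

E, D, A, C, B

Effective dates after the stated exceptions: A is treated as recorded 1 November 2022, the work-commencement date; D's effective date is 4 October 2022, when work began.
E, as a condominium assessment lien, has superpriority and ranks first.
Ordering the rest by effective date: D (4 October 2022), A (1 November 2022), C (25 April 2023), B (3 October 2023).
Since B is not senior to A, the subordination leaves the order unchanged.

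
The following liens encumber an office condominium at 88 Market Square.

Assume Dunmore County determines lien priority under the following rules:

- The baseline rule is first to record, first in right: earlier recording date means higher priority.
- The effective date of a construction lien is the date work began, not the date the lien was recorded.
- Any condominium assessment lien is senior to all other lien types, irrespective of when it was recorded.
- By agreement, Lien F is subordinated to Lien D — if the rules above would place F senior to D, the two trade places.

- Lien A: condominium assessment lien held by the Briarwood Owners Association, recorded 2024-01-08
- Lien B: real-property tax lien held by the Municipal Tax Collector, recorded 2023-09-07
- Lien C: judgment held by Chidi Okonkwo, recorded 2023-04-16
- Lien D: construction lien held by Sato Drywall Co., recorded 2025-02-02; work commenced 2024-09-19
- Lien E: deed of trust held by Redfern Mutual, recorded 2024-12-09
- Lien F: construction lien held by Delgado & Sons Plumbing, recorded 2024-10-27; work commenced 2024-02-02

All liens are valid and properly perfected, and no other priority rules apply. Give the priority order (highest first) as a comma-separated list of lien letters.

A, C, B, D, F, E

First, effective dates: D's effective date is 2024-09-19, when work began; F relates back to 2024-02-02 (work commenced).
A is a condominium assessment lien, so it outranks all other liens regardless of date.
Remaining liens by effective date: C (2023-04-16), B (2023-09-07), F (2024-02-02), D (2024-09-19), E (2024-12-09).
F would otherwise be senior to D, so under the subordination agreement F and D exchange positions.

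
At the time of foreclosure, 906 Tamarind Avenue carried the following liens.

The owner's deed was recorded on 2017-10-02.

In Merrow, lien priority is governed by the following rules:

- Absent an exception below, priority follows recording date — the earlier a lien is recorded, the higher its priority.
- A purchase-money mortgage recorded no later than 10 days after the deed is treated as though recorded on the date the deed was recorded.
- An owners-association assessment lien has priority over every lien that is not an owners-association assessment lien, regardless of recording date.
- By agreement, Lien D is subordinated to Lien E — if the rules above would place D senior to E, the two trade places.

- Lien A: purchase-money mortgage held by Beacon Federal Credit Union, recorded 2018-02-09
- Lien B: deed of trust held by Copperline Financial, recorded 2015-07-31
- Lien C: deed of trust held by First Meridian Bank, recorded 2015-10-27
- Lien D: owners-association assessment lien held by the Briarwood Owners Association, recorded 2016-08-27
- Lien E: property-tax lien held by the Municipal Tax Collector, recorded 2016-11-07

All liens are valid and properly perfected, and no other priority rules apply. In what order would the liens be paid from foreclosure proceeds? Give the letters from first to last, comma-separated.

E, B, C, D, A

Adjusting effective dates: A missed the 10-day window (130 days after the deed), so its recording date stands.
D, as an owners-association assessment lien, has superpriority and ranks first.
The other liens, earliest effective date first: B (2015-07-31), C (2015-10-27), E (2016-11-07), A (2018-02-09).
Because D would otherwise rank above E, the subordination swaps them.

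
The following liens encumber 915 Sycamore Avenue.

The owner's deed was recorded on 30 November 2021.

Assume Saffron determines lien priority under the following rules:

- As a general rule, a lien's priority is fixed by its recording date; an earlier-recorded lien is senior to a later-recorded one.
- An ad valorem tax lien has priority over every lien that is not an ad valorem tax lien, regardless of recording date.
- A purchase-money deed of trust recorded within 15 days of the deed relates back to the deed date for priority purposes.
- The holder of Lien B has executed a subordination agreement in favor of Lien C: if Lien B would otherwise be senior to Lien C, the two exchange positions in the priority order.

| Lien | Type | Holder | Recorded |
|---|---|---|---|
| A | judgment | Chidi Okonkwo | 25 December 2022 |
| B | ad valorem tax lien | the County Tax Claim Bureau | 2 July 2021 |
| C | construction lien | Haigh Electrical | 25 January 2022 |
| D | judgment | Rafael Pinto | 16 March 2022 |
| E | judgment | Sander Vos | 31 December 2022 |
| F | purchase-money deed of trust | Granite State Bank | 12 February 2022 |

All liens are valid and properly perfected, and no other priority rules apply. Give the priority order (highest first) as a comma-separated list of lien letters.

C, B, F, D, A, E

First, effective dates: F missed the 15-day window (74 days after the deed), so its recording date stands.
B is an ad valorem tax lien, so it outranks all other liens regardless of date.
Remaining liens by effective date: C (25 January 2022), F (12 February 2022), D (16 March 2022), A (25 December 2022), E (31 December 2022).
The subordination applies — B was senior to C — so B and C swap.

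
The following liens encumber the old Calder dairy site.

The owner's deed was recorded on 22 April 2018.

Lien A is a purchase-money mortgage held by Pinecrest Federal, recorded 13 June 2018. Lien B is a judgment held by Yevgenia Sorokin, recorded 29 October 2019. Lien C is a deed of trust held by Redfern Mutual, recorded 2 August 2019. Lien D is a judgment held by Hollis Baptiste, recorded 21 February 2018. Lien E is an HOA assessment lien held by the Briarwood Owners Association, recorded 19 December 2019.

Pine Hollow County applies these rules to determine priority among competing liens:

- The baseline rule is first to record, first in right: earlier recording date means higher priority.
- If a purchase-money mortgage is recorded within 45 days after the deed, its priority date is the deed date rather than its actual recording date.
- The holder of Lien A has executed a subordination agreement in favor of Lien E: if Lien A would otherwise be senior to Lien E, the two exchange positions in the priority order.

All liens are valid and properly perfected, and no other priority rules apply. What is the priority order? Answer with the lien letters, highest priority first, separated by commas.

Effective dates: A was recorded 52 days after the deed, outside the 45-day window, so it keeps its recording date.
Sorted by effective date: D (21 February 2018), A (13 June 2018), C (2 August 2019), B (29 October 2019), E (19 December 2019).
Because A would otherwise rank above E, the subordination swaps them.

D, E, C, B, A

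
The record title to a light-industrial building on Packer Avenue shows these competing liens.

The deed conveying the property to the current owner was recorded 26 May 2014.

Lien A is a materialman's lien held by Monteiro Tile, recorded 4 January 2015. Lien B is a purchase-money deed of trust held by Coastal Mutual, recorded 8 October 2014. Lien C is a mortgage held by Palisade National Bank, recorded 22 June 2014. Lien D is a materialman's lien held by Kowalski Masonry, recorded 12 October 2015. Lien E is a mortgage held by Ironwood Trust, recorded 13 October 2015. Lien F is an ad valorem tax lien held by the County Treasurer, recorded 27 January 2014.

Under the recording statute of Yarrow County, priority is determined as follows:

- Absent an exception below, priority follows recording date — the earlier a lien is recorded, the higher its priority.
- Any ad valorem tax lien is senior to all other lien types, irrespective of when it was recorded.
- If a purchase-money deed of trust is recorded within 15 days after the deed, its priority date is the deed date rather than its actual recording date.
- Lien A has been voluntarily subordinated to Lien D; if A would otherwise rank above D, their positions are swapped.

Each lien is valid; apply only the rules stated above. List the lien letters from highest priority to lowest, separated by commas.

F, C, B, D, A, E

Effective dates: B missed the 15-day window (135 days after the deed), so its recording date stands.
F, as an ad valorem tax lien, has superpriority and ranks first.
Among the remaining liens, by effective date: C (22 June 2014), B (8 October 2014), A (4 January 2015), D (12 October 2015), E (13 October 2015).
The subordination applies — A was senior to D — so A and D swap.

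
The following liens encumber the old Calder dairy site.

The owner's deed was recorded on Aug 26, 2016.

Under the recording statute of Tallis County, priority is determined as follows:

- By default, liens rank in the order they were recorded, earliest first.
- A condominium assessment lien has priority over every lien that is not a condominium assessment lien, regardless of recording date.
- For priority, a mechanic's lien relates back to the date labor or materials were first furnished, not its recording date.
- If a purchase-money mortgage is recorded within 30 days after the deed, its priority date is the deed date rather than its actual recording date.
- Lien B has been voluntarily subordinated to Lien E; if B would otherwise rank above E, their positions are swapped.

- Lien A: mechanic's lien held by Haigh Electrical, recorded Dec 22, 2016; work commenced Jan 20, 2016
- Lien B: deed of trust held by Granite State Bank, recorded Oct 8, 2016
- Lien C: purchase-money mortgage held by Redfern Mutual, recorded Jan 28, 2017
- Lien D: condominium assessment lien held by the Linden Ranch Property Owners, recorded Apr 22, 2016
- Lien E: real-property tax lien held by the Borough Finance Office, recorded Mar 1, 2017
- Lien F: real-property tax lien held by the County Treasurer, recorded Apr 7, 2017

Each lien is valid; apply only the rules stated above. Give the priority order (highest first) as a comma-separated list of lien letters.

Effective dates: A is treated as recorded Jan 20, 2016, the work-commencement date; C missed the 30-day window (155 days after the deed), so its recording date stands.
As a condominium assessment lien, D is senior to every other lien.
Ordering the rest by effective date: A (Jan 20, 2016), B (Oct 8, 2016), C (Jan 28, 2017), E (Mar 1, 2017), F (Apr 7, 2017).
B would otherwise be senior to E, so under the subordination agreement B and E exchange positions.

D, A, E, C, B, F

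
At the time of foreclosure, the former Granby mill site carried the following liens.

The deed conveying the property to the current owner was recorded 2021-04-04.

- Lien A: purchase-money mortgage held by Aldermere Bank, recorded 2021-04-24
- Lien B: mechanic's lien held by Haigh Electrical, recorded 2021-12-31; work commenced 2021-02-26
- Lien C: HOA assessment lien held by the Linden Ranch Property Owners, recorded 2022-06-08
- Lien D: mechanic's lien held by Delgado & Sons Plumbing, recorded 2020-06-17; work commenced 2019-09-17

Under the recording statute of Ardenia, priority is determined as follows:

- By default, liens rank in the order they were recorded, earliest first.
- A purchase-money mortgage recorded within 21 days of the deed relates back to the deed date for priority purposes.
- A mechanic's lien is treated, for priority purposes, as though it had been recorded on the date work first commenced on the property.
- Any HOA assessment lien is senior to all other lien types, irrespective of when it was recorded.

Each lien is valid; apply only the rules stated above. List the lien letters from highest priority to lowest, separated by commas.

C, D, B, A

Effective dates after the stated exceptions: A was recorded within the 21-day window, so its effective date is the deed date 2021-04-04; B relates back to 2021-02-26 (work commenced); D is treated as recorded 2019-09-17, the work-commencement date.
As an HOA assessment lien, C is senior to every other lien.
The other liens, earliest effective date first: D (2019-09-17), B (2021-02-26), A (2021-04-04).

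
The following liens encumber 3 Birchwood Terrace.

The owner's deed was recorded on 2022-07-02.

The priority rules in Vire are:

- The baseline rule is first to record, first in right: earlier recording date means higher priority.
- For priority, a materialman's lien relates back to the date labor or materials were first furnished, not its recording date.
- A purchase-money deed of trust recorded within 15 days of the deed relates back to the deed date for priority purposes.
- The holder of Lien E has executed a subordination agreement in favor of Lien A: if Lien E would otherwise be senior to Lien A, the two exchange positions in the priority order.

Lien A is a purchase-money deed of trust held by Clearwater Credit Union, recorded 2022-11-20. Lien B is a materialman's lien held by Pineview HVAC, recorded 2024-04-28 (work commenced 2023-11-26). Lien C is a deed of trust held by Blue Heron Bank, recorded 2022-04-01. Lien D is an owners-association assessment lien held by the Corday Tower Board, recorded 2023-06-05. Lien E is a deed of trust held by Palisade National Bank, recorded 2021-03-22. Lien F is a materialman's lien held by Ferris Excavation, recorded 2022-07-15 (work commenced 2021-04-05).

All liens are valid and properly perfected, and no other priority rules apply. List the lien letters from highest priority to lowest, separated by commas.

A, F, C, E, D, B

Effective dates after the stated exceptions: A was recorded 141 days after the deed — beyond 15 days — so no relation-back applies; B's effective date is 2023-11-26, when work began; F relates back to 2021-04-05 (work commenced).
By effective date: E (2021-03-22), F (2021-04-05), C (2022-04-01), A (2022-11-20), D (2023-06-05), B (2023-11-26).
E would otherwise be senior to A, so under the subordination agreement E and A exchange positions.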